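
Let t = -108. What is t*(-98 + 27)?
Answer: 7668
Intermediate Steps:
t*(-98 + 27) = -108*(-98 + 27) = -108*(-71) = 7668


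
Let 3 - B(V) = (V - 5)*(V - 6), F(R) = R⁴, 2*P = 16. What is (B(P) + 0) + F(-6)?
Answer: 1293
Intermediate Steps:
P = 8 (P = (½)*16 = 8)
B(V) = 3 - (-6 + V)*(-5 + V) (B(V) = 3 - (V - 5)*(V - 6) = 3 - (-5 + V)*(-6 + V) = 3 - (-6 + V)*(-5 + V))
(B(P) + 0) + F(-6) = ((-27 - 1*8² + 11*8) + 0) + (-6)⁴ = ((-27 - 1*64 + 88) + 0) + 1296 = ((-27 - 64 + 88) + 0) + 1296 = (-3 + 0) + 1296 = -3 + 1296 = 1293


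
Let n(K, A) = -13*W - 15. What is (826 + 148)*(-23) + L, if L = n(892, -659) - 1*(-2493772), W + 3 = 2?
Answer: 2471368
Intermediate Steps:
W = -1 (W = -3 + 2 = -1)
n(K, A) = -2 (n(K, A) = -13*(-1) - 15 = 13 - 15 = -2)
L = 2493770 (L = -2 - 1*(-2493772) = -2 + 2493772 = 2493770)
(826 + 148)*(-23) + L = (826 + 148)*(-23) + 2493770 = 974*(-23) + 2493770 = -22402 + 2493770 = 2471368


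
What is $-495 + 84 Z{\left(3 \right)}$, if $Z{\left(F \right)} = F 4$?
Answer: $513$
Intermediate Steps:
$Z{\left(F \right)} = 4 F$
$-495 + 84 Z{\left(3 \right)} = -495 + 84 \cdot 4 \cdot 3 = -495 + 84 \cdot 12 = -495 + 1008 = 513$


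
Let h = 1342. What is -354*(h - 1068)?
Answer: -96996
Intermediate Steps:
-354*(h - 1068) = -354*(1342 - 1068) = -354*274 = -96996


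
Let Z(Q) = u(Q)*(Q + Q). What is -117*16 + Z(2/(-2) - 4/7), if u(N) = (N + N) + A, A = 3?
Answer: -91706/49 ≈ -1871.6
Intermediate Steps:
u(N) = 3 + 2*N (u(N) = (N + N) + 3 = 2*N + 3 = 3 + 2*N)
Z(Q) = 2*Q*(3 + 2*Q) (Z(Q) = (3 + 2*Q)*(Q + Q) = (3 + 2*Q)*(2*Q) = 2*Q*(3 + 2*Q))
-117*16 + Z(2/(-2) - 4/7) = -117*16 + 2*(2/(-2) - 4/7)*(3 + 2*(2/(-2) - 4/7)) = -1872 + 2*(2*(-½) - 4*⅐)*(3 + 2*(2*(-½) - 4*⅐)) = -1872 + 2*(-1 - 4/7)*(3 + 2*(-1 - 4/7)) = -1872 + 2*(-11/7)*(3 + 2*(-11/7)) = -1872 + 2*(-11/7)*(3 - 22/7) = -1872 + 2*(-11/7)*(-⅐) = -1872 + 22/49 = -91706/49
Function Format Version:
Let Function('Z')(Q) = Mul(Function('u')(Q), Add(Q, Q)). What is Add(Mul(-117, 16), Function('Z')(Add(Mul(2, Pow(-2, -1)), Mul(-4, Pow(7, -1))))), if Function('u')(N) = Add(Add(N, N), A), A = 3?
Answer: Rational(-91706, 49) ≈ -1871.6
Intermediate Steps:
Function('u')(N) = Add(3, Mul(2, N)) (Function('u')(N) = Add(Add(N, N), 3) = Add(Mul(2, N), 3) = Add(3, Mul(2, N)))
Function('Z')(Q) = Mul(2, Q, Add(3, Mul(2, Q))) (Function('Z')(Q) = Mul(Add(3, Mul(2, Q)), Add(Q, Q)) = Mul(Add(3, Mul(2, Q)), Mul(2, Q)) = Mul(2, Q, Add(3, Mul(2, Q))))
Add(Mul(-117, 16), Function('Z')(Add(Mul(2, Pow(-2, -1)), Mul(-4, Pow(7, -1))))) = Add(Mul(-117, 16), Mul(2, Add(Mul(2, Pow(-2, -1)), Mul(-4, Pow(7, -1))), Add(3, Mul(2, Add(Mul(2, Pow(-2, -1)), Mul(-4, Pow(7, -1))))))) = Add(-1872, Mul(2, Add(Mul(2, Rational(-1, 2)), Mul(-4, Rational(1, 7))), Add(3, Mul(2, Add(Mul(2, Rational(-1, 2)), Mul(-4, Rational(1, 7))))))) = Add(-1872, Mul(2, Add(-1, Rational(-4, 7)), Add(3, Mul(2, Add(-1, Rational(-4, 7)))))) = Add(-1872, Mul(2, Rational(-11, 7), Add(3, Mul(2, Rational(-11, 7))))) = Add(-1872, Mul(2, Rational(-11, 7), Add(3, Rational(-22, 7)))) = Add(-1872, Mul(2, Rational(-11, 7), Rational(-1, 7))) = Add(-1872, Rational(22, 49)) = Rational(-91706, 49)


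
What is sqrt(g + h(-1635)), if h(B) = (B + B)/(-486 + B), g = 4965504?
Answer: sqrt(2482002979526)/707 ≈ 2228.3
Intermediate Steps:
h(B) = 2*B/(-486 + B) (h(B) = (2*B)/(-486 + B) = 2*B/(-486 + B))
sqrt(g + h(-1635)) = sqrt(4965504 + 2*(-1635)/(-486 - 1635)) = sqrt(4965504 + 2*(-1635)/(-2121)) = sqrt(4965504 + 2*(-1635)*(-1/2121)) = sqrt(4965504 + 1090/707) = sqrt(3510612418/707) = sqrt(2482002979526)/707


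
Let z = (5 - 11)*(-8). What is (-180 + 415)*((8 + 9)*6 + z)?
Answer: 35250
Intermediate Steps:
z = 48 (z = -6*(-8) = 48)
(-180 + 415)*((8 + 9)*6 + z) = (-180 + 415)*((8 + 9)*6 + 48) = 235*(17*6 + 48) = 235*(102 + 48) = 235*150 = 35250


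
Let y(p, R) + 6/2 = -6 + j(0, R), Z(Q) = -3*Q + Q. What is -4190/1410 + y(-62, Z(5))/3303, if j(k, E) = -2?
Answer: -461836/155241 ≈ -2.9750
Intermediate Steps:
Z(Q) = -2*Q
y(p, R) = -11 (y(p, R) = -3 + (-6 - 2) = -3 - 8 = -11)
-4190/1410 + y(-62, Z(5))/3303 = -4190/1410 - 11/3303 = -4190*1/1410 - 11*1/3303 = -419/141 - 11/3303 = -461836/155241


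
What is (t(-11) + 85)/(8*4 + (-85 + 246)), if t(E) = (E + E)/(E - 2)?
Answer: 1127/2509 ≈ 0.44918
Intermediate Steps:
t(E) = 2*E/(-2 + E) (t(E) = (2*E)/(-2 + E) = 2*E/(-2 + E))
(t(-11) + 85)/(8*4 + (-85 + 246)) = (2*(-11)/(-2 - 11) + 85)/(8*4 + (-85 + 246)) = (2*(-11)/(-13) + 85)/(32 + 161) = (2*(-11)*(-1/13) + 85)/193 = (22/13 + 85)*(1/193) = (1127/13)*(1/193) = 1127/2509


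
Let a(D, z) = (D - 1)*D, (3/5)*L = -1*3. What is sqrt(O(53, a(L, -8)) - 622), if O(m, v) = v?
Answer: 4*I*sqrt(37) ≈ 24.331*I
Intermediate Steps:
L = -5 (L = 5*(-1*3)/3 = (5/3)*(-3) = -5)
a(D, z) = D*(-1 + D) (a(D, z) = (-1 + D)*D = D*(-1 + D))
sqrt(O(53, a(L, -8)) - 622) = sqrt(-5*(-1 - 5) - 622) = sqrt(-5*(-6) - 622) = sqrt(30 - 622) = sqrt(-592) = 4*I*sqrt(37)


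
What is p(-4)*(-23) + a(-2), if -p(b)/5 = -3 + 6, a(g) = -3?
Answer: 342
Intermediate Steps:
p(b) = -15 (p(b) = -5*(-3 + 6) = -5*3 = -15)
p(-4)*(-23) + a(-2) = -15*(-23) - 3 = 345 - 3 = 342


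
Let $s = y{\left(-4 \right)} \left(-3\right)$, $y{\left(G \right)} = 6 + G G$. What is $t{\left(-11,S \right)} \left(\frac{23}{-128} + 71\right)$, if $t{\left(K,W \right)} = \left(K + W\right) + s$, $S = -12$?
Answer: $- \frac{806785}{128} \approx -6303.0$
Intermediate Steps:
$y{\left(G \right)} = 6 + G^{2}$
$s = -66$ ($s = \left(6 + \left(-4\right)^{2}\right) \left(-3\right) = \left(6 + 16\right) \left(-3\right) = 22 \left(-3\right) = -66$)
$t{\left(K,W \right)} = -66 + K + W$ ($t{\left(K,W \right)} = \left(K + W\right) - 66 = -66 + K + W$)
$t{\left(-11,S \right)} \left(\frac{23}{-128} + 71\right) = \left(-66 - 11 - 12\right) \left(\frac{23}{-128} + 71\right) = - 89 \left(23 \left(- \frac{1}{128}\right) + 71\right) = - 89 \left(- \frac{23}{128} + 71\right) = \left(-89\right) \frac{9065}{128} = - \frac{806785}{128}$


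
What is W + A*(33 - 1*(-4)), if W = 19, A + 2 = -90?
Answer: -3385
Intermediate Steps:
A = -92 (A = -2 - 90 = -92)
W + A*(33 - 1*(-4)) = 19 - 92*(33 - 1*(-4)) = 19 - 92*(33 + 4) = 19 - 92*37 = 19 - 3404 = -3385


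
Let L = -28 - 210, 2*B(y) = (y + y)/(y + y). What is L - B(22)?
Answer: -477/2 ≈ -238.50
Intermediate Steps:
B(y) = ½ (B(y) = ((y + y)/(y + y))/2 = ((2*y)/((2*y)))/2 = ((2*y)*(1/(2*y)))/2 = (½)*1 = ½)
L = -238
L - B(22) = -238 - 1*½ = -238 - ½ = -477/2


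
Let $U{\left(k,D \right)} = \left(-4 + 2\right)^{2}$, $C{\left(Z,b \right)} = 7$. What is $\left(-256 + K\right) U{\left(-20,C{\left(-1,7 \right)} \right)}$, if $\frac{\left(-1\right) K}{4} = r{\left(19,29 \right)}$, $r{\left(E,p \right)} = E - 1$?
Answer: $-1312$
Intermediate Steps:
$r{\left(E,p \right)} = -1 + E$ ($r{\left(E,p \right)} = E - 1 = -1 + E$)
$U{\left(k,D \right)} = 4$ ($U{\left(k,D \right)} = \left(-2\right)^{2} = 4$)
$K = -72$ ($K = - 4 \left(-1 + 19\right) = \left(-4\right) 18 = -72$)
$\left(-256 + K\right) U{\left(-20,C{\left(-1,7 \right)} \right)} = \left(-256 - 72\right) 4 = \left(-328\right) 4 = -1312$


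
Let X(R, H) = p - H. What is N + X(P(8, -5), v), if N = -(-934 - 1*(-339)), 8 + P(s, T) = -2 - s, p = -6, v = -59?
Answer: 648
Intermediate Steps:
P(s, T) = -10 - s (P(s, T) = -8 + (-2 - s) = -10 - s)
X(R, H) = -6 - H
N = 595 (N = -(-934 + 339) = -1*(-595) = 595)
N + X(P(8, -5), v) = 595 + (-6 - 1*(-59)) = 595 + (-6 + 59) = 595 + 53 = 648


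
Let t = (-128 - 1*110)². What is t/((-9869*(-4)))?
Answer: 14161/9869 ≈ 1.4349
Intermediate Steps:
t = 56644 (t = (-128 - 110)² = (-238)² = 56644)
t/((-9869*(-4))) = 56644/((-9869*(-4))) = 56644/39476 = 56644*(1/39476) = 14161/9869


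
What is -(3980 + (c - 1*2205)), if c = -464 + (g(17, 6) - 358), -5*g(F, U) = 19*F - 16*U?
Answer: -4538/5 ≈ -907.60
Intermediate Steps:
g(F, U) = -19*F/5 + 16*U/5 (g(F, U) = -(19*F - 16*U)/5 = -(-16*U + 19*F)/5 = -19*F/5 + 16*U/5)
c = -4337/5 (c = -464 + ((-19/5*17 + (16/5)*6) - 358) = -464 + ((-323/5 + 96/5) - 358) = -464 + (-227/5 - 358) = -464 - 2017/5 = -4337/5 ≈ -867.40)
-(3980 + (c - 1*2205)) = -(3980 + (-4337/5 - 1*2205)) = -(3980 + (-4337/5 - 2205)) = -(3980 - 15362/5) = -1*4538/5 = -4538/5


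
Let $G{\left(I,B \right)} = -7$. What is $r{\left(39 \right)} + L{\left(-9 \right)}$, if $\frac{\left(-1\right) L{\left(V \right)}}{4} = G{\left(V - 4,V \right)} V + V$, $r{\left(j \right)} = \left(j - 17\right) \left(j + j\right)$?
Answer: $1500$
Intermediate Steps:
$r{\left(j \right)} = 2 j \left(-17 + j\right)$ ($r{\left(j \right)} = \left(-17 + j\right) 2 j = 2 j \left(-17 + j\right)$)
$L{\left(V \right)} = 24 V$ ($L{\left(V \right)} = - 4 \left(- 7 V + V\right) = - 4 \left(- 6 V\right) = 24 V$)
$r{\left(39 \right)} + L{\left(-9 \right)} = 2 \cdot 39 \left(-17 + 39\right) + 24 \left(-9\right) = 2 \cdot 39 \cdot 22 - 216 = 1716 - 216 = 1500$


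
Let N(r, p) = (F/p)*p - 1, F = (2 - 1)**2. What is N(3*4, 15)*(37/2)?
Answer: 0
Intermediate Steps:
F = 1 (F = 1**2 = 1)
N(r, p) = 0 (N(r, p) = (1/p)*p - 1 = p/p - 1 = 1 - 1 = 0)
N(3*4, 15)*(37/2) = 0*(37/2) = 0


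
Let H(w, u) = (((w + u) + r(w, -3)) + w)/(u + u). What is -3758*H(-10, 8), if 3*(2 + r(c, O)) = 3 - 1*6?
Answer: 28185/8 ≈ 3523.1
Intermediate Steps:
r(c, O) = -3 (r(c, O) = -2 + (3 - 1*6)/3 = -2 + (3 - 6)/3 = -2 + (1/3)*(-3) = -2 - 1 = -3)
H(w, u) = (-3 + u + 2*w)/(2*u) (H(w, u) = (((w + u) - 3) + w)/(u + u) = (((u + w) - 3) + w)/((2*u)) = ((-3 + u + w) + w)*(1/(2*u)) = (-3 + u + 2*w)*(1/(2*u)) = (-3 + u + 2*w)/(2*u))
-3758*H(-10, 8) = -1879*(-3 + 8 + 2*(-10))/8 = -1879*(-3 + 8 - 20)/8 = -1879*(-15)/8 = -3758*(-15/16) = 28185/8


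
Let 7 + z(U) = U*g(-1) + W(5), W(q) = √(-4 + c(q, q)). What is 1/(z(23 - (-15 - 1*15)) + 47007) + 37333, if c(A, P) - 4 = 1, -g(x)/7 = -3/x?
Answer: 1713136705/45888 ≈ 37333.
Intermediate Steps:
g(x) = 21/x (g(x) = -(-21)/x = 21/x)
c(A, P) = 5 (c(A, P) = 4 + 1 = 5)
W(q) = 1 (W(q) = √(-4 + 5) = √1 = 1)
z(U) = -6 - 21*U (z(U) = -7 + (U*(21/(-1)) + 1) = -7 + (U*(21*(-1)) + 1) = -7 + (U*(-21) + 1) = -7 + (-21*U + 1) = -7 + (1 - 21*U) = -6 - 21*U)
1/(z(23 - (-15 - 1*15)) + 47007) + 37333 = 1/((-6 - 21*(23 - (-15 - 1*15))) + 47007) + 37333 = 1/((-6 - 21*(23 - (-15 - 15))) + 47007) + 37333 = 1/((-6 - 21*(23 - 1*(-30))) + 47007) + 37333 = 1/((-6 - 21*(23 + 30)) + 47007) + 37333 = 1/((-6 - 21*53) + 47007) + 37333 = 1/((-6 - 1113) + 47007) + 37333 = 1/(-1119 + 47007) + 37333 = 1/45888 + 37333 = 1713136705/45888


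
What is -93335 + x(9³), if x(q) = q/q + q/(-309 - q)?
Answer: -32293807/346 ≈ -93335.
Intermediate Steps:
x(q) = 1 + q/(-309 - q)
-93335 + x(9³) = -93335 + 309/(309 + 9³) = -93335 + 309/(309 + 729) = -93335 + 309/1038 = -93335 + 309*(1/1038) = -93335 + 103/346 = -32293807/346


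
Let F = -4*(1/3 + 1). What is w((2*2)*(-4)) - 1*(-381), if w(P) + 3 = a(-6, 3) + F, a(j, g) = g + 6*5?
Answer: 1217/3 ≈ 405.67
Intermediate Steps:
a(j, g) = 30 + g (a(j, g) = g + 30 = 30 + g)
F = -16/3 (F = -4*(1/3 + 1) = -4*4/3 = -16/3 ≈ -5.3333)
w(P) = 74/3 (w(P) = -3 + ((30 + 3) - 16/3) = -3 + (33 - 16/3) = -3 + 83/3 = 74/3)
w((2*2)*(-4)) - 1*(-381) = 74/3 - 1*(-381) = 74/3 + 381 = 1217/3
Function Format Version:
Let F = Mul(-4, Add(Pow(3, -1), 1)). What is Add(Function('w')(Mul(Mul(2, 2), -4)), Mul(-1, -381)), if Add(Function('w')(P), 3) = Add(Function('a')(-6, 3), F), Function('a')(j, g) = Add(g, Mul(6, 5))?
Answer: Rational(1217, 3) ≈ 405.67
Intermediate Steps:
Function('a')(j, g) = Add(30, g) (Function('a')(j, g) = Add(g, 30) = Add(30, g))
F = Rational(-16, 3) (F = Mul(-4, Add(Rational(1, 3), 1)) = Mul(-4, Rational(4, 3)) = Rational(-16, 3) ≈ -5.3333)
Function('w')(P) = Rational(74, 3) (Function('w')(P) = Add(-3, Add(Add(30, 3), Rational(-16, 3))) = Add(-3, Add(33, Rational(-16, 3))) = Add(-3, Rational(83, 3)) = Rational(74, 3))
Add(Function('w')(Mul(Mul(2, 2), -4)), Mul(-1, -381)) = Add(Rational(74, 3), Mul(-1, -381)) = Add(Rational(74, 3), 381) = Rational(1217, 3)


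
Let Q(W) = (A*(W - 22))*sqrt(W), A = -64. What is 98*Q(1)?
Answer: 131712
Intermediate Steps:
Q(W) = sqrt(W)*(1408 - 64*W) (Q(W) = (-64*(W - 22))*sqrt(W) = (-64*(-22 + W))*sqrt(W) = (1408 - 64*W)*sqrt(W) = sqrt(W)*(1408 - 64*W))
98*Q(1) = 98*(64*sqrt(1)*(22 - 1*1)) = 98*(64*1*(22 - 1)) = 98*(64*1*21) = 98*1344 = 131712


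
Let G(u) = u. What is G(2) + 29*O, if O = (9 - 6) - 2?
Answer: 31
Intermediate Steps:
O = 1 (O = 3 - 2 = 1)
G(2) + 29*O = 2 + 29*1 = 2 + 29 = 31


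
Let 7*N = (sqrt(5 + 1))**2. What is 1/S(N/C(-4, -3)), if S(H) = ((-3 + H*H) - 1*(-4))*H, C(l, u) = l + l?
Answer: -21952/2379 ≈ -9.2274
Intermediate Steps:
C(l, u) = 2*l
N = 6/7 (N = (sqrt(5 + 1))**2/7 = (sqrt(6))**2/7 = (1/7)*6 = 6/7 ≈ 0.85714)
S(H) = H*(1 + H**2) (S(H) = ((-3 + H**2) + 4)*H = (1 + H**2)*H = H*(1 + H**2))
1/S(N/C(-4, -3)) = 1/(6/(7*((2*(-4)))) + (6/(7*((2*(-4)))))**3) = 1/((6/7)/(-8) + ((6/7)/(-8))**3) = 1/((6/7)*(-1/8) + ((6/7)*(-1/8))**3) = 1/(-3/28 + (-3/28)**3) = 1/(-3/28 - 27/21952) = 1/(-2379/21952) = -21952/2379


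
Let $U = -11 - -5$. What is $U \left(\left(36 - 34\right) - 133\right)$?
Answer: $786$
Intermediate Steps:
$U = -6$ ($U = -11 + 5 = -6$)
$U \left(\left(36 - 34\right) - 133\right) = - 6 \left(\left(36 - 34\right) - 133\right) = - 6 \left(2 - 133\right) = \left(-6\right) \left(-131\right) = 786$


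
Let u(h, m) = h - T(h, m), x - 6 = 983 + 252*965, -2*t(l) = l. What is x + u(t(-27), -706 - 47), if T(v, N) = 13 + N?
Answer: 489845/2 ≈ 2.4492e+5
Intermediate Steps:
t(l) = -l/2
x = 244169 (x = 6 + (983 + 252*965) = 6 + (983 + 243180) = 6 + 244163 = 244169)
u(h, m) = -13 + h - m (u(h, m) = h - (13 + m) = h + (-13 - m) = -13 + h - m)
x + u(t(-27), -706 - 47) = 244169 + (-13 - 1/2*(-27) - (-706 - 47)) = 244169 + (-13 + 27/2 - 1*(-753)) = 244169 + (-13 + 27/2 + 753) = 244169 + 1507/2 = 489845/2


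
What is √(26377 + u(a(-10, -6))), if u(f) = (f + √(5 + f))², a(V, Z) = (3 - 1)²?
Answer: √26426 ≈ 162.56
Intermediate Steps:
a(V, Z) = 4 (a(V, Z) = 2² = 4)
√(26377 + u(a(-10, -6))) = √(26377 + (4 + √(5 + 4))²) = √(26377 + (4 + √9)²) = √(26377 + (4 + 3)²) = √(26377 + 7²) = √(26377 + 49) = √26426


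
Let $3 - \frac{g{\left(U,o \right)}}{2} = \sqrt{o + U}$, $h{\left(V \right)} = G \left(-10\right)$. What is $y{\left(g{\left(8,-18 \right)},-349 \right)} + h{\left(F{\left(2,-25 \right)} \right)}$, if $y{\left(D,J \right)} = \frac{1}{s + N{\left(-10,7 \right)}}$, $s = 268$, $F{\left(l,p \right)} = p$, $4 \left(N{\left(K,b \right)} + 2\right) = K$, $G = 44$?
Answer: $- \frac{231878}{527} \approx -440.0$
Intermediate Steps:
$N{\left(K,b \right)} = -2 + \frac{K}{4}$
$h{\left(V \right)} = -440$ ($h{\left(V \right)} = 44 \left(-10\right) = -440$)
$g{\left(U,o \right)} = 6 - 2 \sqrt{U + o}$ ($g{\left(U,o \right)} = 6 - 2 \sqrt{o + U} = 6 - 2 \sqrt{U + o}$)
$y{\left(D,J \right)} = \frac{2}{527}$ ($y{\left(D,J \right)} = \frac{1}{268 + \left(-2 + \frac{1}{4} \left(-10\right)\right)} = \frac{1}{268 - \frac{9}{2}} = \frac{1}{\frac{527}{2}} = \frac{2}{527}$)
$y{\left(g{\left(8,-18 \right)},-349 \right)} + h{\left(F{\left(2,-25 \right)} \right)} = \frac{2}{527} - 440 = - \frac{231878}{527}$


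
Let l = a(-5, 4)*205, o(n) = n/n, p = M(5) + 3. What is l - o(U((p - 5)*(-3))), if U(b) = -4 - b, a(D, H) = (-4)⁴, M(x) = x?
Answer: 52479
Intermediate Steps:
a(D, H) = 256
p = 8 (p = 5 + 3 = 8)
o(n) = 1
l = 52480 (l = 256*205 = 52480)
l - o(U((p - 5)*(-3))) = 52480 - 1*1 = 52480 - 1 = 52479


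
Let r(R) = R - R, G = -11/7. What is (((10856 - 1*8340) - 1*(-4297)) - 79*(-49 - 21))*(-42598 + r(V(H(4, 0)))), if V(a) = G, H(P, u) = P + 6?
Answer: -525787114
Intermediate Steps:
G = -11/7 (G = -11*1/7 = -11/7 ≈ -1.5714)
H(P, u) = 6 + P
V(a) = -11/7
r(R) = 0
(((10856 - 1*8340) - 1*(-4297)) - 79*(-49 - 21))*(-42598 + r(V(H(4, 0)))) = (((10856 - 1*8340) - 1*(-4297)) - 79*(-49 - 21))*(-42598 + 0) = (((10856 - 8340) + 4297) - 79*(-70))*(-42598) = ((2516 + 4297) + 5530)*(-42598) = (6813 + 5530)*(-42598) = 12343*(-42598) = -525787114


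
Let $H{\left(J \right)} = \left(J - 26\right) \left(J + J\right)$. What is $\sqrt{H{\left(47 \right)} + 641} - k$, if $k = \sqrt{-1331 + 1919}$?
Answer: $\sqrt{2615} - 14 \sqrt{3} \approx 26.888$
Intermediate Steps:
$k = 14 \sqrt{3}$ ($k = \sqrt{588} = 14 \sqrt{3} \approx 24.249$)
$H{\left(J \right)} = 2 J \left(-26 + J\right)$ ($H{\left(J \right)} = \left(-26 + J\right) 2 J = 2 J \left(-26 + J\right)$)
$\sqrt{H{\left(47 \right)} + 641} - k = \sqrt{2 \cdot 47 \left(-26 + 47\right) + 641} - 14 \sqrt{3} = \sqrt{2 \cdot 47 \cdot 21 + 641} - 14 \sqrt{3} = \sqrt{1974 + 641} - 14 \sqrt{3} = \sqrt{2615} - 14 \sqrt{3}$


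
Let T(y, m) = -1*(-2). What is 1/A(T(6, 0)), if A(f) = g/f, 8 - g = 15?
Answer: -2/7 ≈ -0.28571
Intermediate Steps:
g = -7 (g = 8 - 1*15 = 8 - 15 = -7)
T(y, m) = 2
A(f) = -7/f
1/A(T(6, 0)) = 1/(-7/2) = -2/7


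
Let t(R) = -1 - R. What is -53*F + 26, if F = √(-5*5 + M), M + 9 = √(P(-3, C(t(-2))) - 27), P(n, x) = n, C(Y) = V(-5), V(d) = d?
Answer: 26 - 53*√(-34 + I*√30) ≈ 1.1874 - 310.04*I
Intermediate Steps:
C(Y) = -5
M = -9 + I*√30 (M = -9 + √(-3 - 27) = -9 + √(-30) = -9 + I*√30 ≈ -9.0 + 5.4772*I)
F = √(-34 + I*√30) (F = √(-5*5 + (-9 + I*√30)) = √(-25 + (-9 + I*√30)) = √(-34 + I*√30) ≈ 0.46816 + 5.8497*I)
-53*F + 26 = -53*√(-34 + I*√30) + 26 = 26 - 53*√(-34 + I*√30)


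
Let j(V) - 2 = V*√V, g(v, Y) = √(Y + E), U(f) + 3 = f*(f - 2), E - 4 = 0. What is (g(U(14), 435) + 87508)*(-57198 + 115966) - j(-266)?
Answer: 5142670142 + 58768*√439 + 266*I*√266 ≈ 5.1439e+9 + 4338.3*I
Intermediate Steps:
E = 4 (E = 4 + 0 = 4)
U(f) = -3 + f*(-2 + f) (U(f) = -3 + f*(f - 2) = -3 + f*(-2 + f))
g(v, Y) = √(4 + Y) (g(v, Y) = √(Y + 4) = √(4 + Y))
j(V) = 2 + V^(3/2) (j(V) = 2 + V*√V = 2 + V^(3/2))
(g(U(14), 435) + 87508)*(-57198 + 115966) - j(-266) = (√(4 + 435) + 87508)*(-57198 + 115966) - (2 + (-266)^(3/2)) = (√439 + 87508)*58768 - (2 - 266*I*√266) = (87508 + √439)*58768 + (-2 + 266*I*√266) = (5142670144 + 58768*√439) + (-2 + 266*I*√266) = 5142670142 + 58768*√439 + 266*I*√266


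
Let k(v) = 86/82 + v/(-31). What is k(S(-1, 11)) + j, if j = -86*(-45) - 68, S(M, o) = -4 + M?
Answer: 4833880/1271 ≈ 3803.2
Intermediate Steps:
k(v) = 43/41 - v/31 (k(v) = 86*(1/82) + v*(-1/31) = 43/41 - v/31)
j = 3802 (j = 3870 - 68 = 3802)
k(S(-1, 11)) + j = (43/41 - (-4 - 1)/31) + 3802 = (43/41 - 1/31*(-5)) + 3802 = (43/41 + 5/31) + 3802 = 1538/1271 + 3802 = 4833880/1271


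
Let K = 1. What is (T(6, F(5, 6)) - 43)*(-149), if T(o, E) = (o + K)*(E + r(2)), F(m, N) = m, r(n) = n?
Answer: -894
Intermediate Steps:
T(o, E) = (1 + o)*(2 + E) (T(o, E) = (o + 1)*(E + 2) = (1 + o)*(2 + E))
(T(6, F(5, 6)) - 43)*(-149) = ((2 + 5 + 2*6 + 5*6) - 43)*(-149) = ((2 + 5 + 12 + 30) - 43)*(-149) = (49 - 43)*(-149) = 6*(-149) = -894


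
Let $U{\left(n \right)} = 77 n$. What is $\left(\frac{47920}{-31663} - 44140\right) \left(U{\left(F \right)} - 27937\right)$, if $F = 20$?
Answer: $\frac{36893839377780}{31663} \approx 1.1652 \cdot 10^{9}$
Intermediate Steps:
$\left(\frac{47920}{-31663} - 44140\right) \left(U{\left(F \right)} - 27937\right) = \left(\frac{47920}{-31663} - 44140\right) \left(77 \cdot 20 - 27937\right) = \left(47920 \left(- \frac{1}{31663}\right) - 44140\right) \left(1540 - 27937\right) = \left(- \frac{47920}{31663} - 44140\right) \left(-26397\right) = \left(- \frac{1397652740}{31663}\right) \left(-26397\right) = \frac{36893839377780}{31663}$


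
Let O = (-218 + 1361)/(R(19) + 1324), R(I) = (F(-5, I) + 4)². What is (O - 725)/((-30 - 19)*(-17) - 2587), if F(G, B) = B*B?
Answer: 48773441/117999473 ≈ 0.41334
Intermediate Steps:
F(G, B) = B²
R(I) = (4 + I²)² (R(I) = (I² + 4)² = (4 + I²)²)
O = 1143/134549 (O = (-218 + 1361)/((4 + 19²)² + 1324) = 1143/((4 + 361)² + 1324) = 1143/(365² + 1324) = 1143/(133225 + 1324) = 1143/134549 ≈ 0.0084950)
(O - 725)/((-30 - 19)*(-17) - 2587) = (1143/134549 - 725)/((-30 - 19)*(-17) - 2587) = -97546882/(134549*(-49*(-17) - 2587)) = -97546882/(134549*(833 - 2587)) = -97546882/134549/(-1754) = -97546882/134549*(-1/1754) = 48773441/117999473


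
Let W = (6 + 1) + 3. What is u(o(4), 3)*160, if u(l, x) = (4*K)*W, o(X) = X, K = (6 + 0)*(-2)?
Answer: -76800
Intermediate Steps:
W = 10 (W = 7 + 3 = 10)
K = -12 (K = 6*(-2) = -12)
u(l, x) = -480 (u(l, x) = (4*(-12))*10 = -48*10 = -480)
u(o(4), 3)*160 = -480*160 = -76800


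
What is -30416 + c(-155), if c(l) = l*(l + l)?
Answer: 17634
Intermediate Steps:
c(l) = 2*l**2 (c(l) = l*(2*l) = 2*l**2)
-30416 + c(-155) = -30416 + 2*(-155)**2 = -30416 + 2*24025 = -30416 + 48050 = 17634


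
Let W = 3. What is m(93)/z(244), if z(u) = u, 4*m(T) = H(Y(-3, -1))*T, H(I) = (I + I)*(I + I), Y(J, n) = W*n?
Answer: 837/244 ≈ 3.4303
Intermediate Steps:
Y(J, n) = 3*n
H(I) = 4*I² (H(I) = (2*I)*(2*I) = 4*I²)
m(T) = 9*T (m(T) = ((4*(3*(-1))²)*T)/4 = ((4*(-3)²)*T)/4 = ((4*9)*T)/4 = (36*T)/4 = 9*T)
m(93)/z(244) = (9*93)/244 = 837*(1/244) = 837/244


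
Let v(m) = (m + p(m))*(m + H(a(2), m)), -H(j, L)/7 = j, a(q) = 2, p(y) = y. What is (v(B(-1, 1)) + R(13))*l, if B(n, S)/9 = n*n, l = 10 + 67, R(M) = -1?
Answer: -7007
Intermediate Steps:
H(j, L) = -7*j
l = 77
B(n, S) = 9*n² (B(n, S) = 9*(n*n) = 9*n²)
v(m) = 2*m*(-14 + m) (v(m) = (m + m)*(m - 7*2) = (2*m)*(m - 14) = (2*m)*(-14 + m) = 2*m*(-14 + m))
(v(B(-1, 1)) + R(13))*l = (2*(9*(-1)²)*(-14 + 9*(-1)²) - 1)*77 = (2*(9*1)*(-14 + 9*1) - 1)*77 = (2*9*(-14 + 9) - 1)*77 = (2*9*(-5) - 1)*77 = (-90 - 1)*77 = -91*77 = -7007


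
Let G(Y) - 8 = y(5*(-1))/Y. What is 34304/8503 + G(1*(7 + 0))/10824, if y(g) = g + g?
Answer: 118160755/29284332 ≈ 4.0350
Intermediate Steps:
y(g) = 2*g
G(Y) = 8 - 10/Y (G(Y) = 8 + (2*(5*(-1)))/Y = 8 + (2*(-5))/Y = 8 - 10/Y)
34304/8503 + G(1*(7 + 0))/10824 = 34304/8503 + (8 - 10/(7 + 0))/10824 = 34304*(1/8503) + (8 - 10/(1*7))*(1/10824) = 34304/8503 + (8 - 10/7)*(1/10824) = 34304/8503 + (46/7)*(1/10824) = 34304/8503 + 23/37884 = 118160755/29284332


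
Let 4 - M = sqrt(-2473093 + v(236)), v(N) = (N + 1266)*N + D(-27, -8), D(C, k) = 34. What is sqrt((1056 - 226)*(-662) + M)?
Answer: sqrt(-549456 - I*sqrt(2118587)) ≈ 0.982 - 741.25*I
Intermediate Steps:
v(N) = 34 + N*(1266 + N) (v(N) = (N + 1266)*N + 34 = (1266 + N)*N + 34 = N*(1266 + N) + 34 = 34 + N*(1266 + N))
M = 4 - I*sqrt(2118587) (M = 4 - sqrt(-2473093 + (34 + 236**2 + 1266*236)) = 4 - sqrt(-2473093 + (34 + 55696 + 298776)) = 4 - sqrt(-2473093 + 354506) = 4 - sqrt(-2118587) = 4 - I*sqrt(2118587) ≈ 4.0 - 1455.5*I)
sqrt((1056 - 226)*(-662) + M) = sqrt((1056 - 226)*(-662) + (4 - I*sqrt(2118587))) = sqrt(830*(-662) + (4 - I*sqrt(2118587))) = sqrt(-549460 + (4 - I*sqrt(2118587))) = sqrt(-549456 - I*sqrt(2118587))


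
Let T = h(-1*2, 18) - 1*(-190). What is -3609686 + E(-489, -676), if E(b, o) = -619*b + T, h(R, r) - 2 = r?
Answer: -3306785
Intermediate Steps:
h(R, r) = 2 + r
T = 210 (T = (2 + 18) - 1*(-190) = 20 + 190 = 210)
E(b, o) = 210 - 619*b (E(b, o) = -619*b + 210 = 210 - 619*b)
-3609686 + E(-489, -676) = -3609686 + (210 - 619*(-489)) = -3609686 + (210 + 302691) = -3609686 + 302901 = -3306785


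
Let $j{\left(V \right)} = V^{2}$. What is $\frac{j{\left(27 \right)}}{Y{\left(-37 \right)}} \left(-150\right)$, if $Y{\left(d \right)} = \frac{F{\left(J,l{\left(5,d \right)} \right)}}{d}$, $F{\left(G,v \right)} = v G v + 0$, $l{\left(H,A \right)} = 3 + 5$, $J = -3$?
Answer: $- \frac{674325}{32} \approx -21073.0$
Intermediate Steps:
$l{\left(H,A \right)} = 8$
$F{\left(G,v \right)} = G v^{2}$ ($F{\left(G,v \right)} = G v v + 0 = G v^{2} + 0 = G v^{2}$)
$Y{\left(d \right)} = - \frac{192}{d}$ ($Y{\left(d \right)} = \frac{\left(-3\right) 8^{2}}{d} = \frac{\left(-3\right) 64}{d} = - \frac{192}{d}$)
$\frac{j{\left(27 \right)}}{Y{\left(-37 \right)}} \left(-150\right) = \frac{27^{2}}{\left(-192\right) \frac{1}{-37}} \left(-150\right) = \frac{729}{\left(-192\right) \left(- \frac{1}{37}\right)} \left(-150\right) = \frac{729}{\frac{192}{37}} \left(-150\right) = 729 \cdot \frac{37}{192} \left(-150\right) = \frac{8991}{64} \left(-150\right) = - \frac{674325}{32}$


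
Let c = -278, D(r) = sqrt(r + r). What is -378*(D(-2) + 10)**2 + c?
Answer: -36566 - 15120*I ≈ -36566.0 - 15120.0*I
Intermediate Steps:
D(r) = sqrt(2)*sqrt(r) (D(r) = sqrt(2*r) = sqrt(2)*sqrt(r))
-378*(D(-2) + 10)**2 + c = -378*(sqrt(2)*sqrt(-2) + 10)**2 - 278 = -378*(sqrt(2)*(I*sqrt(2)) + 10)**2 - 278 = -378*(2*I + 10)**2 - 278 = -378*(10 + 2*I)**2 - 278 = -278 - 378*(10 + 2*I)**2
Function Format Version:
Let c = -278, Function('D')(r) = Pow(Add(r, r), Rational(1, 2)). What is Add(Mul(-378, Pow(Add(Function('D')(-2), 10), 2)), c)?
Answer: Add(-36566, Mul(-15120, I)) ≈ Add(-36566., Mul(-15120., I))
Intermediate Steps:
Function('D')(r) = Mul(Pow(2, Rational(1, 2)), Pow(r, Rational(1, 2))) (Function('D')(r) = Pow(Mul(2, r), Rational(1, 2)) = Mul(Pow(2, Rational(1, 2)), Pow(r, Rational(1, 2))))
Add(Mul(-378, Pow(Add(Function('D')(-2), 10), 2)), c) = Add(Mul(-378, Pow(Add(Mul(Pow(2, Rational(1, 2)), Pow(-2, Rational(1, 2))), 10), 2)), -278) = Add(Mul(-378, Pow(Add(Mul(Pow(2, Rational(1, 2)), Mul(I, Pow(2, Rational(1, 2)))), 10), 2)), -278) = Add(Mul(-378, Pow(Add(Mul(2, I), 10), 2)), -278) = Add(Mul(-378, Pow(Add(10, Mul(2, I)), 2)), -278) = Add(-278, Mul(-378, Pow(Add(10, Mul(2, I)), 2)))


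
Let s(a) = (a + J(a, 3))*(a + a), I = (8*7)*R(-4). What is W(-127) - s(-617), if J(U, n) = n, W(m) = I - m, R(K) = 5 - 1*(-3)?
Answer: -757101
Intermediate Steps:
R(K) = 8 (R(K) = 5 + 3 = 8)
I = 448 (I = (8*7)*8 = 56*8 = 448)
W(m) = 448 - m
s(a) = 2*a*(3 + a) (s(a) = (a + 3)*(a + a) = (3 + a)*(2*a) = 2*a*(3 + a))
W(-127) - s(-617) = (448 - 1*(-127)) - 2*(-617)*(3 - 617) = (448 + 127) - 2*(-617)*(-614) = 575 - 1*757676 = 575 - 757676 = -757101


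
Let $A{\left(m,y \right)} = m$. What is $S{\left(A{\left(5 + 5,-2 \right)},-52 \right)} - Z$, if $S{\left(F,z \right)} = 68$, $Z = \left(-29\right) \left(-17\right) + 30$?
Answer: $-455$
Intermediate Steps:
$Z = 523$ ($Z = 493 + 30 = 523$)
$S{\left(A{\left(5 + 5,-2 \right)},-52 \right)} - Z = 68 - 523 = -455$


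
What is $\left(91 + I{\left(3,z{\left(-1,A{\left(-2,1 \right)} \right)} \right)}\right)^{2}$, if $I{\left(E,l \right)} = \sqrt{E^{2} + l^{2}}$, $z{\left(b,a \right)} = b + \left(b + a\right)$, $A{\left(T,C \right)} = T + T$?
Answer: $8326 + 546 \sqrt{5} \approx 9546.9$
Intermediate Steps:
$A{\left(T,C \right)} = 2 T$
$z{\left(b,a \right)} = a + 2 b$ ($z{\left(b,a \right)} = b + \left(a + b\right) = a + 2 b$)
$\left(91 + I{\left(3,z{\left(-1,A{\left(-2,1 \right)} \right)} \right)}\right)^{2} = \left(91 + \sqrt{3^{2} + \left(2 \left(-2\right) + 2 \left(-1\right)\right)^{2}}\right)^{2} = \left(91 + \sqrt{9 + \left(-4 - 2\right)^{2}}\right)^{2} = \left(91 + \sqrt{9 + \left(-6\right)^{2}}\right)^{2} = \left(91 + \sqrt{9 + 36}\right)^{2} = \left(91 + \sqrt{45}\right)^{2} = \left(91 + 3 \sqrt{5}\right)^{2}$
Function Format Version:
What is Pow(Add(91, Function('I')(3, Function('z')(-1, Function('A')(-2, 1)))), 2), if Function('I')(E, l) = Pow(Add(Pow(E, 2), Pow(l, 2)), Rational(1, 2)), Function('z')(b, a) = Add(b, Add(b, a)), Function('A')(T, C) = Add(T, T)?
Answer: Add(8326, Mul(546, Pow(5, Rational(1, 2)))) ≈ 9546.9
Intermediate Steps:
Function('A')(T, C) = Mul(2, T)
Function('z')(b, a) = Add(a, Mul(2, b)) (Function('z')(b, a) = Add(b, Add(a, b)) = Add(a, Mul(2, b)))
Pow(Add(91, Function('I')(3, Function('z')(-1, Function('A')(-2, 1)))), 2) = Pow(Add(91, Pow(Add(Pow(3, 2), Pow(Add(Mul(2, -2), Mul(2, -1)), 2)), Rational(1, 2))), 2) = Pow(Add(91, Pow(Add(9, Pow(Add(-4, -2), 2)), Rational(1, 2))), 2) = Pow(Add(91, Pow(Add(9, Pow(-6, 2)), Rational(1, 2))), 2) = Pow(Add(91, Pow(Add(9, 36), Rational(1, 2))), 2) = Pow(Add(91, Pow(45, Rational(1, 2))), 2) = Pow(Add(91, Mul(3, Pow(5, Rational(1, 2)))), 2)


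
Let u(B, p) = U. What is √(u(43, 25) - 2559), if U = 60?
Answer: 7*I*√51 ≈ 49.99*I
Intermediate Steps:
u(B, p) = 60
√(u(43, 25) - 2559) = √(60 - 2559) = √(-2499) = 7*I*√51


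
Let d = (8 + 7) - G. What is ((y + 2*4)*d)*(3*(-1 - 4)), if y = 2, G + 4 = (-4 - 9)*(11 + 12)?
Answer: -47700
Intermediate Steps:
G = -303 (G = -4 + (-4 - 9)*(11 + 12) = -4 - 13*23 = -4 - 299 = -303)
d = 318 (d = (8 + 7) - 1*(-303) = 15 + 303 = 318)
((y + 2*4)*d)*(3*(-1 - 4)) = ((2 + 2*4)*318)*(3*(-1 - 4)) = ((2 + 8)*318)*(3*(-5)) = (10*318)*(-15) = 3180*(-15) = -47700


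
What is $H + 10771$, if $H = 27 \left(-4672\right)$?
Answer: $-115373$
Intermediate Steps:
$H = -126144$
$H + 10771 = -126144 + 10771 = -115373$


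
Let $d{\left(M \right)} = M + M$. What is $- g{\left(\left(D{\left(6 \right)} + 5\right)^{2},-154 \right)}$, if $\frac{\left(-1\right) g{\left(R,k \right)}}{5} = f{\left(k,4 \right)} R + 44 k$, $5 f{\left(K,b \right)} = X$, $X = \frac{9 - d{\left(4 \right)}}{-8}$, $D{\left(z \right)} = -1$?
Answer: $-33882$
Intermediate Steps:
$d{\left(M \right)} = 2 M$
$X = - \frac{1}{8}$ ($X = \frac{9 - 2 \cdot 4}{-8} = \left(9 - 8\right) \left(- \frac{1}{8}\right) = 1 \left(- \frac{1}{8}\right) = - \frac{1}{8} \approx -0.125$)
$f{\left(K,b \right)} = - \frac{1}{40}$ ($f{\left(K,b \right)} = \frac{1}{5} \left(- \frac{1}{8}\right) = - \frac{1}{40}$)
$g{\left(R,k \right)} = - 220 k + \frac{R}{8}$ ($g{\left(R,k \right)} = - 5 \left(- \frac{R}{40} + 44 k\right) = - 5 \left(44 k - \frac{R}{40}\right) = - 220 k + \frac{R}{8}$)
$- g{\left(\left(D{\left(6 \right)} + 5\right)^{2},-154 \right)} = - (\left(-220\right) \left(-154\right) + \frac{\left(-1 + 5\right)^{2}}{8}) = - (33880 + \frac{4^{2}}{8}) = - (33880 + \frac{1}{8} \cdot 16) = - (33880 + 2) = \left(-1\right) 33882 = -33882$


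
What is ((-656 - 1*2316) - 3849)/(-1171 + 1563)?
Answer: -6821/392 ≈ -17.401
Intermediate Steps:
((-656 - 1*2316) - 3849)/(-1171 + 1563) = ((-656 - 2316) - 3849)/392 = (-2972 - 3849)*(1/392) = -6821*1/392 = -6821/392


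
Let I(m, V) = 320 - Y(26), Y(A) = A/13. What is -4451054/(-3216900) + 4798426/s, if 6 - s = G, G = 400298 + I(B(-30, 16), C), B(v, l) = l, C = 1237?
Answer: -682645992823/64436115450 ≈ -10.594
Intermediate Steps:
Y(A) = A/13 (Y(A) = A*(1/13) = A/13)
I(m, V) = 318 (I(m, V) = 320 - 26/13 = 320 - 1*2 = 320 - 2 = 318)
G = 400616 (G = 400298 + 318 = 400616)
s = -400610 (s = 6 - 1*400616 = 6 - 400616 = -400610)
-4451054/(-3216900) + 4798426/s = -4451054/(-3216900) + 4798426/(-400610) = -4451054*(-1/3216900) + 4798426*(-1/400610) = 2225527/1608450 - 2399213/200305 = -682645992823/64436115450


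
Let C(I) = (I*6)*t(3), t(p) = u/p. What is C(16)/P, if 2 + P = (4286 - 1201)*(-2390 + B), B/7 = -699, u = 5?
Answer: -160/22468057 ≈ -7.1212e-6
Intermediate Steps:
B = -4893 (B = 7*(-699) = -4893)
t(p) = 5/p
C(I) = 10*I (C(I) = (I*6)*(5/3) = (6*I)*(5*(1/3)) = (6*I)*(5/3) = 10*I)
P = -22468057 (P = -2 + (4286 - 1201)*(-2390 - 4893) = -2 + 3085*(-7283) = -2 - 22468055 = -22468057)
C(16)/P = (10*16)/(-22468057) = 160*(-1/22468057) = -160/22468057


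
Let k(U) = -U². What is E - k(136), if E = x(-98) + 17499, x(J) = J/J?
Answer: 35996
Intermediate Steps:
x(J) = 1
E = 17500 (E = 1 + 17499 = 17500)
E - k(136) = 17500 - (-1)*136² = 17500 - (-1)*18496 = 17500 - 1*(-18496) = 17500 + 18496 = 35996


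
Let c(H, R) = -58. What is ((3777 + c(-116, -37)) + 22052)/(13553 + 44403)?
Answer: 25771/57956 ≈ 0.44466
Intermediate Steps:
((3777 + c(-116, -37)) + 22052)/(13553 + 44403) = ((3777 - 58) + 22052)/(13553 + 44403) = (3719 + 22052)/57956 = 25771*(1/57956) = 25771/57956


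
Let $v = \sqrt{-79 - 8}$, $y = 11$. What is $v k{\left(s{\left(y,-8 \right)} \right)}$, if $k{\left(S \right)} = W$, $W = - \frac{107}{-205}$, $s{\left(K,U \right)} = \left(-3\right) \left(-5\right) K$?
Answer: $\frac{107 i \sqrt{87}}{205} \approx 4.8684 i$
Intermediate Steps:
$s{\left(K,U \right)} = 15 K$
$W = \frac{107}{205}$ ($W = \left(-107\right) \left(- \frac{1}{205}\right) = \frac{107}{205} \approx 0.52195$)
$k{\left(S \right)} = \frac{107}{205}$
$v = i \sqrt{87}$ ($v = \sqrt{-87} = i \sqrt{87} \approx 9.3274 i$)
$v k{\left(s{\left(y,-8 \right)} \right)} = i \sqrt{87} \cdot \frac{107}{205} = \frac{107 i \sqrt{87}}{205}$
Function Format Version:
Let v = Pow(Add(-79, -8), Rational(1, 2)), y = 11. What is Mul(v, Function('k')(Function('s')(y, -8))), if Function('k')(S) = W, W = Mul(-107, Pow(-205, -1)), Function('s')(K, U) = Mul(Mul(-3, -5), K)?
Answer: Mul(Rational(107, 205), I, Pow(87, Rational(1, 2))) ≈ Mul(4.8684, I)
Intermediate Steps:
Function('s')(K, U) = Mul(15, K)
W = Rational(107, 205) (W = Mul(-107, Rational(-1, 205)) = Rational(107, 205) ≈ 0.52195)
Function('k')(S) = Rational(107, 205)
v = Mul(I, Pow(87, Rational(1, 2))) (v = Pow(-87, Rational(1, 2)) = Mul(I, Pow(87, Rational(1, 2))) ≈ Mul(9.3274, I))
Mul(v, Function('k')(Function('s')(y, -8))) = Mul(Mul(I, Pow(87, Rational(1, 2))), Rational(107, 205)) = Mul(Rational(107, 205), I, Pow(87, Rational(1, 2)))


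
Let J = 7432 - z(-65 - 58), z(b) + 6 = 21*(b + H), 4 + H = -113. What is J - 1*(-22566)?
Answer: 35044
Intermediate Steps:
H = -117 (H = -4 - 113 = -117)
z(b) = -2463 + 21*b (z(b) = -6 + 21*(b - 117) = -6 + 21*(-117 + b) = -6 + (-2457 + 21*b) = -2463 + 21*b)
J = 12478 (J = 7432 - (-2463 + 21*(-65 - 58)) = 7432 - (-2463 + 21*(-123)) = 7432 - (-2463 - 2583) = 7432 - 1*(-5046) = 7432 + 5046 = 12478)
J - 1*(-22566) = 12478 - 1*(-22566) = 12478 + 22566 = 35044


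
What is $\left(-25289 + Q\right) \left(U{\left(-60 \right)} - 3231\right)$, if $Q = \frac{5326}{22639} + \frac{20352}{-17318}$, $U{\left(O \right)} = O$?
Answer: $\frac{16315510207474329}{196031101} \approx 8.3229 \cdot 10^{7}$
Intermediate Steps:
$Q = - \frac{184256630}{196031101}$ ($Q = 5326 \cdot \frac{1}{22639} + 20352 \left(- \frac{1}{17318}\right) = \frac{5326}{22639} - \frac{10176}{8659} = - \frac{184256630}{196031101} \approx -0.93994$)
$\left(-25289 + Q\right) \left(U{\left(-60 \right)} - 3231\right) = \left(-25289 - \frac{184256630}{196031101}\right) \left(-60 - 3231\right) = \left(- \frac{4957614769819}{196031101}\right) \left(-3291\right) = \frac{16315510207474329}{196031101}$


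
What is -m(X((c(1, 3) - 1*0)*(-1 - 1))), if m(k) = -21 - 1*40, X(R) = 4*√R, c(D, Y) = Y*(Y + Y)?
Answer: 61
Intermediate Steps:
c(D, Y) = 2*Y² (c(D, Y) = Y*(2*Y) = 2*Y²)
m(k) = -61 (m(k) = -21 - 40 = -61)
-m(X((c(1, 3) - 1*0)*(-1 - 1))) = -1*(-61) = 61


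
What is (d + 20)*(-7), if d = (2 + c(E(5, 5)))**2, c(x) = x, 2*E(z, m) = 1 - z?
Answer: -140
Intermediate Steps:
E(z, m) = 1/2 - z/2 (E(z, m) = (1 - z)/2 = 1/2 - z/2)
d = 0 (d = (2 + (1/2 - 1/2*5))**2 = (2 + (1/2 - 5/2))**2 = (2 - 2)**2 = 0**2 = 0)
(d + 20)*(-7) = (0 + 20)*(-7) = 20*(-7) = -140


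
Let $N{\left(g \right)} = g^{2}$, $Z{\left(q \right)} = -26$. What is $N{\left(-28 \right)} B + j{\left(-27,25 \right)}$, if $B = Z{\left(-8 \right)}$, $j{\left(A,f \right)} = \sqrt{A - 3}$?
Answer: $-20384 + i \sqrt{30} \approx -20384.0 + 5.4772 i$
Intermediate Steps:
$j{\left(A,f \right)} = \sqrt{-3 + A}$
$B = -26$
$N{\left(-28 \right)} B + j{\left(-27,25 \right)} = \left(-28\right)^{2} \left(-26\right) + \sqrt{-3 - 27} = 784 \left(-26\right) + \sqrt{-30} = -20384 + i \sqrt{30}$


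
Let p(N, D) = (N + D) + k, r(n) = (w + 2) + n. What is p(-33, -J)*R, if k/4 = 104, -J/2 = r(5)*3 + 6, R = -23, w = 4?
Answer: -10603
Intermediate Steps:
r(n) = 6 + n (r(n) = (4 + 2) + n = 6 + n)
J = -78 (J = -2*((6 + 5)*3 + 6) = -2*(11*3 + 6) = -2*(33 + 6) = -2*39 = -78)
k = 416 (k = 4*104 = 416)
p(N, D) = 416 + D + N (p(N, D) = (N + D) + 416 = (D + N) + 416 = 416 + D + N)
p(-33, -J)*R = (416 - 1*(-78) - 33)*(-23) = (416 + 78 - 33)*(-23) = 461*(-23) = -10603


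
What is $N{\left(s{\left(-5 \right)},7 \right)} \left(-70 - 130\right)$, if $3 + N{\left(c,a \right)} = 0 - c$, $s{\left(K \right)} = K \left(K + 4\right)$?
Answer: $1600$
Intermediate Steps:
$s{\left(K \right)} = K \left(4 + K\right)$
$N{\left(c,a \right)} = -3 - c$ ($N{\left(c,a \right)} = -3 + \left(0 - c\right) = -3 - c$)
$N{\left(s{\left(-5 \right)},7 \right)} \left(-70 - 130\right) = \left(-3 - - 5 \left(4 - 5\right)\right) \left(-70 - 130\right) = \left(-3 - \left(-5\right) \left(-1\right)\right) \left(-70 - 130\right) = \left(-3 - 5\right) \left(-200\right) = \left(-8\right) \left(-200\right) = 1600$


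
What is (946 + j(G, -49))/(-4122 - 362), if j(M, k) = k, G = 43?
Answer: -897/4484 ≈ -0.20004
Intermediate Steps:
(946 + j(G, -49))/(-4122 - 362) = (946 - 49)/(-4122 - 362) = 897/(-4484) = 897*(-1/4484) = -897/4484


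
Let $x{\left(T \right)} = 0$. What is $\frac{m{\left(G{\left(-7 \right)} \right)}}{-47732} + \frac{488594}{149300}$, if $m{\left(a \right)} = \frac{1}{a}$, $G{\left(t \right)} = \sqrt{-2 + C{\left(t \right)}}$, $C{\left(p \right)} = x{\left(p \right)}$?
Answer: $\frac{244297}{74650} + \frac{i \sqrt{2}}{95464} \approx 3.2726 + 1.4814 \cdot 10^{-5} i$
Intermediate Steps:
$C{\left(p \right)} = 0$
$G{\left(t \right)} = i \sqrt{2}$ ($G{\left(t \right)} = \sqrt{-2 + 0} = \sqrt{-2} = i \sqrt{2}$)
$\frac{m{\left(G{\left(-7 \right)} \right)}}{-47732} + \frac{488594}{149300} = \frac{1}{i \sqrt{2} \left(-47732\right)} + \frac{488594}{149300} = - \frac{i \sqrt{2}}{2} \left(- \frac{1}{47732}\right) + 488594 \cdot \frac{1}{149300} = \frac{i \sqrt{2}}{95464} + \frac{244297}{74650} = \frac{244297}{74650} + \frac{i \sqrt{2}}{95464}$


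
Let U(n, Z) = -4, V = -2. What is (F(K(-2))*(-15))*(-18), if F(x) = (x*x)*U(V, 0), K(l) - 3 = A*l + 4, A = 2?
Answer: -9720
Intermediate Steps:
K(l) = 7 + 2*l (K(l) = 3 + (2*l + 4) = 3 + (4 + 2*l) = 7 + 2*l)
F(x) = -4*x² (F(x) = (x*x)*(-4) = x²*(-4) = -4*x²)
(F(K(-2))*(-15))*(-18) = (-4*(7 + 2*(-2))²*(-15))*(-18) = (-4*(7 - 4)²*(-15))*(-18) = (-4*3²*(-15))*(-18) = (-4*9*(-15))*(-18) = -36*(-15)*(-18) = 540*(-18) = -9720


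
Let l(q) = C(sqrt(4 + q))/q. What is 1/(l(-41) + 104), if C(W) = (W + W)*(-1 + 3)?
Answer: 21853/2272786 + 41*I*sqrt(37)/4545572 ≈ 0.0096151 + 5.4865e-5*I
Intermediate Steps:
C(W) = 4*W (C(W) = (2*W)*2 = 4*W)
l(q) = 4*sqrt(4 + q)/q (l(q) = (4*sqrt(4 + q))/q = 4*sqrt(4 + q)/q)
1/(l(-41) + 104) = 1/(4*sqrt(4 - 41)/(-41) + 104) = 1/(4*(-1/41)*sqrt(-37) + 104) = 1/(4*(-1/41)*(I*sqrt(37)) + 104) = 1/(-4*I*sqrt(37)/41 + 104) = 1/(104 - 4*I*sqrt(37)/41)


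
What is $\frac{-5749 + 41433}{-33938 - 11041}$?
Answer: $- \frac{3244}{4089} \approx -0.79335$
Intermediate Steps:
$\frac{-5749 + 41433}{-33938 - 11041} = \frac{35684}{-44979} = 35684 \left(- \frac{1}{44979}\right) = - \frac{3244}{4089}$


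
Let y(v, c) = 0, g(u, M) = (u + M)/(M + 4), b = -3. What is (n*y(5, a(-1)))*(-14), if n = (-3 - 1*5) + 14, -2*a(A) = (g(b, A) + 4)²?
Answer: 0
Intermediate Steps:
g(u, M) = (M + u)/(4 + M)
a(A) = -(4 + (-3 + A)/(4 + A))²/2 (a(A) = -((A - 3)/(4 + A) + 4)²/2 = -((-3 + A)/(4 + A) + 4)²/2 = -(4 + (-3 + A)/(4 + A))²/2)
n = 6 (n = (-3 - 5) + 14 = -8 + 14 = 6)
(n*y(5, a(-1)))*(-14) = (6*0)*(-14) = 0*(-14) = 0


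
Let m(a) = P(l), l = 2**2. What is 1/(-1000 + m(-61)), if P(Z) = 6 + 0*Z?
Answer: -1/994 ≈ -0.0010060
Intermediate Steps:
l = 4
P(Z) = 6 (P(Z) = 6 + 0 = 6)
m(a) = 6
1/(-1000 + m(-61)) = 1/(-1000 + 6) = 1/(-994) = -1/994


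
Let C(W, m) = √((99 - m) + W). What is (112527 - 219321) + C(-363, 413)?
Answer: -106794 + I*√677 ≈ -1.0679e+5 + 26.019*I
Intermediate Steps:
C(W, m) = √(99 + W - m)
(112527 - 219321) + C(-363, 413) = (112527 - 219321) + √(99 - 363 - 1*413) = -106794 + √(99 - 363 - 413) = -106794 + √(-677) = -106794 + I*√677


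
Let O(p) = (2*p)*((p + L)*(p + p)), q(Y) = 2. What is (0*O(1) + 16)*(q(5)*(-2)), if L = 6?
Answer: -64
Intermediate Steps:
O(p) = 4*p**2*(6 + p) (O(p) = (2*p)*((p + 6)*(p + p)) = (2*p)*((6 + p)*(2*p)) = (2*p)*(2*p*(6 + p)) = 4*p**2*(6 + p))
(0*O(1) + 16)*(q(5)*(-2)) = (0*(4*1**2*(6 + 1)) + 16)*(2*(-2)) = (0*(4*1*7) + 16)*(-4) = (0*28 + 16)*(-4) = (0 + 16)*(-4) = 16*(-4) = -64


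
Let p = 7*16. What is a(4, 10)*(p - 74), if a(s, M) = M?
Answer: 380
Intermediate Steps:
p = 112
a(4, 10)*(p - 74) = 10*(112 - 74) = 10*38 = 380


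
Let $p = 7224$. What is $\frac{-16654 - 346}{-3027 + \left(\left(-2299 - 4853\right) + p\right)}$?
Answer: $\frac{3400}{591} \approx 5.753$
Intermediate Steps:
$\frac{-16654 - 346}{-3027 + \left(\left(-2299 - 4853\right) + p\right)} = \frac{-16654 - 346}{-3027 + \left(\left(-2299 - 4853\right) + 7224\right)} = - \frac{17000}{-3027 + \left(-7152 + 7224\right)} = - \frac{17000}{-3027 + 72} = - \frac{17000}{-2955} = \left(-17000\right) \left(- \frac{1}{2955}\right) = \frac{3400}{591}$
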